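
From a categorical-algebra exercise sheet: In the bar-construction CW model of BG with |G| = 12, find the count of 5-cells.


In the bar-construction CW model of BG, the n-cells are indexed by
n-tuples [g_1|...|g_n] of non-identity elements of G (degenerate
simplices with some g_i = e do not contribute cells), so there are
(|G| - 1)^n n-cells.
For dim = 5 with |G| = 12:
cells = (12 - 1)^5 = 11^5 = 161051

161051


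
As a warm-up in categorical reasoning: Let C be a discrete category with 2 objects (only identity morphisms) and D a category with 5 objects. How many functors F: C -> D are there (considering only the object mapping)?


A functor from a discrete category C to D is determined by
where each object maps. Each of the 2 objects of C can map
to any of the 5 objects of D independently.
Number of functors = 5^2 = 25

25


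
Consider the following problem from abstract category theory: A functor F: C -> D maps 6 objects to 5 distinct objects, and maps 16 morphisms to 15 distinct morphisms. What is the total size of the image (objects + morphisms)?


The image of F consists of distinct objects and distinct morphisms.
|Im(F)| on objects = 5
|Im(F)| on morphisms = 15
Total image cardinality = 5 + 15 = 20

20


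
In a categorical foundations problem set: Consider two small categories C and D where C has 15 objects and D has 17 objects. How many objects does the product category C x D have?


The product category C x D has objects that are pairs (c, d).
Number of pairs = |Ob(C)| * |Ob(D)| = 15 * 17 = 255

255


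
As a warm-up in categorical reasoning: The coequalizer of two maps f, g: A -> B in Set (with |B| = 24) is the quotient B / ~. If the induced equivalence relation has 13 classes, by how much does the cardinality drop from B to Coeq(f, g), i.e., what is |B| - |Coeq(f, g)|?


The coequalizer Coeq(f, g) = B / ~ has one element per equivalence class.
|B| = 24, |Coeq(f, g)| = 13.
|B| - |Coeq(f, g)| = 24 - 13 = 11.

11


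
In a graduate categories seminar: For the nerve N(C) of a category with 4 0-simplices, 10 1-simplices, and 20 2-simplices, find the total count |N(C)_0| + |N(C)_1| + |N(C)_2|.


The 2-skeleton of the nerve N(C) consists of simplices in dimensions 0, 1, 2:
  |N(C)_0| = 4 (objects)
  |N(C)_1| = 10 (morphisms)
  |N(C)_2| = 20 (composable pairs)
Total = 4 + 10 + 20 = 34

34


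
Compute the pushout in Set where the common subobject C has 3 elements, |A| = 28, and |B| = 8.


The pushout A +_C B identifies the images of C in A and B.
|A +_C B| = |A| + |B| - |C| (for injections).
= 28 + 8 - 3 = 33

33


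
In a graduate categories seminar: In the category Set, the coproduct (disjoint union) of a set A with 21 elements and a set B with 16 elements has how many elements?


In Set, the coproduct A + B is the disjoint union.
|A + B| = |A| + |B| = 21 + 16 = 37

37


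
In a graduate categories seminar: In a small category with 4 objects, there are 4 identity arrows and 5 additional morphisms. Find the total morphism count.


Each object has an identity morphism, giving 4 identities.
Adding the 5 non-identity morphisms:
Total = 4 + 5 = 9

9


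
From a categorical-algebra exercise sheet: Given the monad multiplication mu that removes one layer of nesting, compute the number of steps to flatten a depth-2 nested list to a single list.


Each application of mu: T^2 -> T removes one layer of nesting.
Starting at depth 2 (i.e., T^2(X)), we need to reach T(X).
Number of mu applications = 2 - 1 = 1

1


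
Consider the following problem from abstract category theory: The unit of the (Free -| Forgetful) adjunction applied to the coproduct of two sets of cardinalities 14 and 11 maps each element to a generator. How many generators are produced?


The unit eta_X: X -> U(F(X)) of the Free-Forgetful adjunction
maps each element of X to a generator of F(X). For X = S + T (disjoint
union in Set), |S + T| = |S| + |T|.
Total mappings = 14 + 11 = 25.

25


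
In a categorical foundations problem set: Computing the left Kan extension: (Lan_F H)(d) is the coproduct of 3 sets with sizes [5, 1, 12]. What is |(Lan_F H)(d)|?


Pointwise, the left Kan extension (Lan_F H)(d) is the colimit, indexed
by the comma category (F downarrow d), of H composed with the
projection (F downarrow d) -> C. Here that colimit is given
as a coproduct (disjoint union) of sets, so its cardinality is the
sum of the sizes of the summands.
Coproduct of sets with sizes: 5 + 1 + 12
= 18

18


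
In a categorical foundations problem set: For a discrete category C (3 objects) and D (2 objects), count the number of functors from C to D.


A functor from a discrete category C to D is determined by
where each object maps. Each of the 3 objects of C can map
to any of the 2 objects of D independently.
Number of functors = 2^3 = 8

8


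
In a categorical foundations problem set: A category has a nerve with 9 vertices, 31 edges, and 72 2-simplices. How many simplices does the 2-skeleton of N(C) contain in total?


The 2-skeleton of the nerve N(C) consists of simplices in dimensions 0, 1, 2:
  |N(C)_0| = 9 (objects)
  |N(C)_1| = 31 (morphisms)
  |N(C)_2| = 72 (composable pairs)
Total = 9 + 31 + 72 = 112

112


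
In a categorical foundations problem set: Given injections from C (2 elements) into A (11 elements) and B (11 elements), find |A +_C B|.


The pushout A +_C B identifies the images of C in A and B.
|A +_C B| = |A| + |B| - |C| (for injections).
= 11 + 11 - 2 = 20

20


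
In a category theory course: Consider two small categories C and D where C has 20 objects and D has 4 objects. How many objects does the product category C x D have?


The product category C x D has objects that are pairs (c, d).
Number of pairs = |Ob(C)| * |Ob(D)| = 20 * 4 = 80

80


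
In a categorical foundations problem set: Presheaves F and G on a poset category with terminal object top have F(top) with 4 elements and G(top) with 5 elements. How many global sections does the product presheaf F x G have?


Global sections of a presheaf on a poset with terminal top satisfy
Gamma(H) ~ H(top). Presheaves admit pointwise products, so
(F x G)(top) = F(top) x G(top) (Cartesian product).
|Gamma(F x G)| = |F(top)| * |G(top)| = 4 * 5 = 20.

20


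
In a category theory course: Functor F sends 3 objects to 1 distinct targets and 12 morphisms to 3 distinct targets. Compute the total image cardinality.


The image of F consists of distinct objects and distinct morphisms.
|Im(F)| on objects = 1
|Im(F)| on morphisms = 3
Total image cardinality = 1 + 3 = 4

4


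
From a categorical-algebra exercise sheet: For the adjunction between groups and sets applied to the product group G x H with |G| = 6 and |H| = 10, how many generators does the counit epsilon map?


The counit epsilon_K: F(U(K)) -> K of the Free-Forgetful adjunction
maps |K| generators of F(U(K)) into K. For K = G x H (the product group),
|G x H| = |G| * |H|.
Total generators mapped = 6 * 10 = 60.

60


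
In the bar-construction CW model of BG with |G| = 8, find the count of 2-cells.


In the bar-construction CW model of BG, the n-cells are indexed by
n-tuples [g_1|...|g_n] of non-identity elements of G (degenerate
simplices with some g_i = e do not contribute cells), so there are
(|G| - 1)^n n-cells.
For dim = 2 with |G| = 8:
cells = (8 - 1)^2 = 7^2 = 49

49


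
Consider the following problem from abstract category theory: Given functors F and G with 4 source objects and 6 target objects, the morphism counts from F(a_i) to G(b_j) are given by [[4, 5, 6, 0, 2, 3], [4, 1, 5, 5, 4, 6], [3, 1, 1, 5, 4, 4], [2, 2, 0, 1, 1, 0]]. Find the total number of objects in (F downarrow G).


Objects of (F downarrow G) are triples (a, b, h: F(a)->G(b)).
The count equals the sum of all entries in the hom-matrix.
sum(row 0) = 20
sum(row 1) = 25
sum(row 2) = 18
sum(row 3) = 6
Grand total = 69

69


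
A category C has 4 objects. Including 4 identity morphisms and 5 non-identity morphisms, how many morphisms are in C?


Each object has an identity morphism, giving 4 identities.
Adding the 5 non-identity morphisms:
Total = 4 + 5 = 9

9


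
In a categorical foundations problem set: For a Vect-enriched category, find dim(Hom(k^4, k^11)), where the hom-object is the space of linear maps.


In Vect-enriched categories, Hom(k^n, k^m) is the space of m x n matrices.
dim(Hom(k^4, k^11)) = 11 * 4 = 44

44


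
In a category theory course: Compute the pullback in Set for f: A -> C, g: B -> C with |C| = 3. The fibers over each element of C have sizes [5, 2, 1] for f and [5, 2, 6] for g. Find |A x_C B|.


The pullback A x_C B consists of pairs (a, b) with f(a) = g(b).
For each element c in C, the fiber product has |f^-1(c)| * |g^-1(c)| elements.
Summing over C: 5 * 5 + 2 * 2 + 1 * 6
= 25 + 4 + 6 = 35

35


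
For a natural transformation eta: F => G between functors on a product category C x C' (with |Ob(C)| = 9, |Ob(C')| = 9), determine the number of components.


A natural transformation eta: F => G assigns one component morphism per
object of the domain category.
The domain is the product category C x C', so
|Ob(C x C')| = |Ob(C)| * |Ob(C')| = 9 * 9 = 81.
Therefore eta has 81 component morphisms.

81


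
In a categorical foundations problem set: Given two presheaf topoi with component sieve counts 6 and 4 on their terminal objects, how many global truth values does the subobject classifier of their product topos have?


In a product of presheaf topoi E_1 x E_2, the subobject classifier
is Omega = Omega_1 x Omega_2 (componentwise), so
|Omega(top)| = |Omega_1(top_1)| * |Omega_2(top_2)|.
= 6 * 4 = 24.

24


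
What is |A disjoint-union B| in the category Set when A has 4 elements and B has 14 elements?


In Set, the coproduct A + B is the disjoint union.
|A + B| = |A| + |B| = 4 + 14 = 18

18


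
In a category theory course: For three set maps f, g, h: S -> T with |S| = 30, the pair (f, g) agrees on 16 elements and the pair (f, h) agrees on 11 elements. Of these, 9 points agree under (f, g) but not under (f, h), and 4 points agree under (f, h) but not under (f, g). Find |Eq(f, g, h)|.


Eq(f, g, h) is the triple-agreement set: points in S where all three
maps take the same value. Using inclusion-exclusion on the pairwise data:
Pair (f, g) agrees on 16 points; pair (f, h) on 11 points.
Points agreeing under (f, g) but not (f, h) = 9; under (f, h) but not (f, g) = 4.
Triple-agreement = agreement-in-(f, g) minus points that agree under (f, g) but not (f, h):
|Eq(f, g, h)| = 16 - 9 = 7
(cross-check via (f, h): 11 - 4 = 7.)

7


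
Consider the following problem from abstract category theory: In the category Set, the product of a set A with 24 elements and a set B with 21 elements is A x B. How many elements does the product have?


In Set, the product A x B is the Cartesian product.
By the universal property, |A x B| = |A| * |B|.
|A x B| = 24 * 21 = 504

504


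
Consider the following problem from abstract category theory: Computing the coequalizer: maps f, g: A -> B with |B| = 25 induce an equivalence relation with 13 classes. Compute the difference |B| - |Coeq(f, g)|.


The coequalizer Coeq(f, g) = B / ~ has one element per equivalence class.
|B| = 25, |Coeq(f, g)| = 13.
|B| - |Coeq(f, g)| = 25 - 13 = 12.

12


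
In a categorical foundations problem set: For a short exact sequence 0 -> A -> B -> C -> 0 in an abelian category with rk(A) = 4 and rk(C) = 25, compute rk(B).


For a short exact sequence 0 -> A -> B -> C -> 0,
rank is additive: rank(B) = rank(A) + rank(C).
rank(B) = 4 + 25 = 29

29


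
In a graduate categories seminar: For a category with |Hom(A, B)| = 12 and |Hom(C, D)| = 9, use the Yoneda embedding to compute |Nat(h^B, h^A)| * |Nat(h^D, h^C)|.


By the Yoneda lemma, Nat(h^B, h^A) is isomorphic to Hom(A, B),
so |Nat(h^B, h^A)| = |Hom(A, B)| and |Nat(h^D, h^C)| = |Hom(C, D)|.
|Hom(A, B)| = 12, |Hom(C, D)| = 9.
|Nat(h^B, h^A) x Nat(h^D, h^C)| = 12 * 9 = 108

108


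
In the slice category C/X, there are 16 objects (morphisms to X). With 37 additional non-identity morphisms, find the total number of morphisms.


In the slice category C/X, objects are morphisms to X.
Identity morphisms: 16 (one per object of C/X).
Non-identity morphisms: 37.
Total = 16 + 37 = 53

53


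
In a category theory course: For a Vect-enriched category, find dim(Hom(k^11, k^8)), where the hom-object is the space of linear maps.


In Vect-enriched categories, Hom(k^n, k^m) is the space of m x n matrices.
dim(Hom(k^11, k^8)) = 8 * 11 = 88

88


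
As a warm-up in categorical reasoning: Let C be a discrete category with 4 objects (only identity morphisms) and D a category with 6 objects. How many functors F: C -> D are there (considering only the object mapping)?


A functor from a discrete category C to D is determined by
where each object maps. Each of the 4 objects of C can map
to any of the 6 objects of D independently.
Number of functors = 6^4 = 1296

1296


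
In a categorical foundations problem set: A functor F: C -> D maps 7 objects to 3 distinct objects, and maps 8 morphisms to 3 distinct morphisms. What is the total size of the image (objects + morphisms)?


The image of F consists of distinct objects and distinct morphisms.
|Im(F)| on objects = 3
|Im(F)| on morphisms = 3
Total image cardinality = 3 + 3 = 6

6


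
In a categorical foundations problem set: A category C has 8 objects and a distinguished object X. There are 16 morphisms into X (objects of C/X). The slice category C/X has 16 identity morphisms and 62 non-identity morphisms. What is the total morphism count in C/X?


In the slice category C/X, objects are morphisms to X.
Identity morphisms: 16 (one per object of C/X).
Non-identity morphisms: 62.
Total = 16 + 62 = 78

78


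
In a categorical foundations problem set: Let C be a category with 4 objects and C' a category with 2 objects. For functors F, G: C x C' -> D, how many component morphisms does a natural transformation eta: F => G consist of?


A natural transformation eta: F => G assigns one component morphism per
object of the domain category.
The domain is the product category C x C', so
|Ob(C x C')| = |Ob(C)| * |Ob(C')| = 4 * 2 = 8.
Therefore eta has 8 component morphisms.

8


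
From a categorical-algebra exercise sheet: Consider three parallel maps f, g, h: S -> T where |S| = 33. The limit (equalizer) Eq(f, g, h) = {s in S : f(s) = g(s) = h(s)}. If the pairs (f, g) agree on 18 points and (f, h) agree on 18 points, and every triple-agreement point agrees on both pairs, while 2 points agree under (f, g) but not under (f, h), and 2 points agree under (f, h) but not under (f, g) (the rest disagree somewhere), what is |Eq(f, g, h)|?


Eq(f, g, h) is the triple-agreement set: points in S where all three
maps take the same value. Using inclusion-exclusion on the pairwise data:
Pair (f, g) agrees on 18 points; pair (f, h) on 18 points.
Points agreeing under (f, g) but not (f, h) = 2; under (f, h) but not (f, g) = 2.
Triple-agreement = agreement-in-(f, g) minus points that agree under (f, g) but not (f, h):
|Eq(f, g, h)| = 18 - 2 = 16
(cross-check via (f, h): 18 - 2 = 16.)

16


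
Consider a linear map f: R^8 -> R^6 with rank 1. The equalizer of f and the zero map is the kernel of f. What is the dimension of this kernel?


The equalizer of f and the zero map is ker(f).
By the rank-nullity theorem: dim(ker(f)) = dim(domain) - rank(f).
dim(ker(f)) = 8 - 1 = 7

7


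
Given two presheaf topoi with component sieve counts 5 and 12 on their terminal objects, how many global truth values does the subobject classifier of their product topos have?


In a product of presheaf topoi E_1 x E_2, the subobject classifier
is Omega = Omega_1 x Omega_2 (componentwise), so
|Omega(top)| = |Omega_1(top_1)| * |Omega_2(top_2)|.
= 5 * 12 = 60.

60


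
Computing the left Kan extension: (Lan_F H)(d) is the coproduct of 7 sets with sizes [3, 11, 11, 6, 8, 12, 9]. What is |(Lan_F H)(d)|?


Pointwise, the left Kan extension (Lan_F H)(d) is the colimit, indexed
by the comma category (F downarrow d), of H composed with the
projection (F downarrow d) -> C. Here that colimit is given
as a coproduct (disjoint union) of sets, so its cardinality is the
sum of the sizes of the summands.
Coproduct of sets with sizes: 3 + 11 + 11 + 6 + 8 + 12 + 9
= 60

60


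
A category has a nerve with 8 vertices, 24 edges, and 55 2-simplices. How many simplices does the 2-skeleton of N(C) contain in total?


The 2-skeleton of the nerve N(C) consists of simplices in dimensions 0, 1, 2:
  |N(C)_0| = 8 (objects)
  |N(C)_1| = 24 (morphisms)
  |N(C)_2| = 55 (composable pairs)
Total = 8 + 24 + 55 = 87

87


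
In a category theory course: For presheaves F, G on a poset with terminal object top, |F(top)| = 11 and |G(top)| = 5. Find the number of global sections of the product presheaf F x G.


Global sections of a presheaf on a poset with terminal top satisfy
Gamma(H) ~ H(top). Presheaves admit pointwise products, so
(F x G)(top) = F(top) x G(top) (Cartesian product).
|Gamma(F x G)| = |F(top)| * |G(top)| = 11 * 5 = 55.

55


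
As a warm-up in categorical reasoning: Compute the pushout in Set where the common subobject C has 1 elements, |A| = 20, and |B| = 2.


The pushout A +_C B identifies the images of C in A and B.
|A +_C B| = |A| + |B| - |C| (for injections).
= 20 + 2 - 1 = 21

21


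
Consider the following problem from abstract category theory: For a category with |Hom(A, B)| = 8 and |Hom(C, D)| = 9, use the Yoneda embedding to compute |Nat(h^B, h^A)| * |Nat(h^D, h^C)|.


By the Yoneda lemma, Nat(h^B, h^A) is isomorphic to Hom(A, B),
so |Nat(h^B, h^A)| = |Hom(A, B)| and |Nat(h^D, h^C)| = |Hom(C, D)|.
|Hom(A, B)| = 8, |Hom(C, D)| = 9.
|Nat(h^B, h^A) x Nat(h^D, h^C)| = 8 * 9 = 72

72


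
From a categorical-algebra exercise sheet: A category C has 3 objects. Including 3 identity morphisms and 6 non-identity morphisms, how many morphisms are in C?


Each object has an identity morphism, giving 3 identities.
Adding the 6 non-identity morphisms:
Total = 3 + 6 = 9

9


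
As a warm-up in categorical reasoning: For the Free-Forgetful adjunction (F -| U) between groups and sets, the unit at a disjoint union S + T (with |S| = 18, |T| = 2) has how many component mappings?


The unit eta_X: X -> U(F(X)) of the Free-Forgetful adjunction
maps each element of X to a generator of F(X). For X = S + T (disjoint
union in Set), |S + T| = |S| + |T|.
Total mappings = 18 + 2 = 20.

20


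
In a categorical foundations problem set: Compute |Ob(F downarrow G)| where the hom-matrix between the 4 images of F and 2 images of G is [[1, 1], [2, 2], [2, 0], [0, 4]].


Objects of (F downarrow G) are triples (a, b, h: F(a)->G(b)).
The count equals the sum of all entries in the hom-matrix.
sum(row 0) = 2
sum(row 1) = 4
sum(row 2) = 2
sum(row 3) = 4
Grand total = 12

12


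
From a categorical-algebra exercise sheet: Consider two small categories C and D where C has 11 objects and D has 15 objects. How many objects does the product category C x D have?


The product category C x D has objects that are pairs (c, d).
Number of pairs = |Ob(C)| * |Ob(D)| = 11 * 15 = 165

165


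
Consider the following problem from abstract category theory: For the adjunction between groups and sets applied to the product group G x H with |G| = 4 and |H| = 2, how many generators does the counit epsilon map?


The counit epsilon_K: F(U(K)) -> K of the Free-Forgetful adjunction
maps |K| generators of F(U(K)) into K. For K = G x H (the product group),
|G x H| = |G| * |H|.
Total generators mapped = 4 * 2 = 8.

8


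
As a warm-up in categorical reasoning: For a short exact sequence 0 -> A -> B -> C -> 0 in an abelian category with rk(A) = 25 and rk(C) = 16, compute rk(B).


For a short exact sequence 0 -> A -> B -> C -> 0,
rank is additive: rank(B) = rank(A) + rank(C).
rank(B) = 25 + 16 = 41

41


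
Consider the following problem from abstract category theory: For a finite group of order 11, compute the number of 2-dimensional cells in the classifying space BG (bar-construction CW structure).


In the bar-construction CW model of BG, the n-cells are indexed by
n-tuples [g_1|...|g_n] of non-identity elements of G (degenerate
simplices with some g_i = e do not contribute cells), so there are
(|G| - 1)^n n-cells.
For dim = 2 with |G| = 11:
cells = (11 - 1)^2 = 10^2 = 100

100


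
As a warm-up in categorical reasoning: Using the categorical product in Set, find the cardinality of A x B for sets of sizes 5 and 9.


In Set, the product A x B is the Cartesian product.
By the universal property, |A x B| = |A| * |B|.
|A x B| = 5 * 9 = 45

45


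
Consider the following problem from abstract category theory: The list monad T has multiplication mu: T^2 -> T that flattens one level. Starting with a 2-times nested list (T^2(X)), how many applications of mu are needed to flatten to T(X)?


Each application of mu: T^2 -> T removes one layer of nesting.
Starting at depth 2 (i.e., T^2(X)), we need to reach T(X).
Number of mu applications = 2 - 1 = 1

1


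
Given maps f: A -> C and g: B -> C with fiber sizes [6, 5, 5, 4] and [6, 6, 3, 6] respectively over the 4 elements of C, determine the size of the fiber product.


The pullback A x_C B consists of pairs (a, b) with f(a) = g(b).
For each element c in C, the fiber product has |f^-1(c)| * |g^-1(c)| elements.
Summing over C: 6 * 6 + 5 * 6 + 5 * 3 + 4 * 6
= 36 + 30 + 15 + 24 = 105

105


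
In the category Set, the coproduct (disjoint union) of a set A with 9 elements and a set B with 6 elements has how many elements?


In Set, the coproduct A + B is the disjoint union.
|A + B| = |A| + |B| = 9 + 6 = 15

15


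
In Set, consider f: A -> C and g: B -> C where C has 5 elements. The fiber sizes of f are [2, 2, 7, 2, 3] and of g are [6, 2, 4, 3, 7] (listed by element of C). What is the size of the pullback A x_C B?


The pullback A x_C B consists of pairs (a, b) with f(a) = g(b).
For each element c in C, the fiber product has |f^-1(c)| * |g^-1(c)| elements.
Summing over C: 2 * 6 + 2 * 2 + 7 * 4 + 2 * 3 + 3 * 7
= 12 + 4 + 28 + 6 + 21 = 71

71


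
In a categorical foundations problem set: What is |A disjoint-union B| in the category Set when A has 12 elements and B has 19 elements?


In Set, the coproduct A + B is the disjoint union.
|A + B| = |A| + |B| = 12 + 19 = 31

31


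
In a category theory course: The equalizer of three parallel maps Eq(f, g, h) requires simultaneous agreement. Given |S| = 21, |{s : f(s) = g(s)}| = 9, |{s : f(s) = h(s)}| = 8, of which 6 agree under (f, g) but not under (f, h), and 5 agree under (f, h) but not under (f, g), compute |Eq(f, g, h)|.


Eq(f, g, h) is the triple-agreement set: points in S where all three
maps take the same value. Using inclusion-exclusion on the pairwise data:
Pair (f, g) agrees on 9 points; pair (f, h) on 8 points.
Points agreeing under (f, g) but not (f, h) = 6; under (f, h) but not (f, g) = 5.
Triple-agreement = agreement-in-(f, g) minus points that agree under (f, g) but not (f, h):
|Eq(f, g, h)| = 9 - 6 = 3
(cross-check via (f, h): 8 - 5 = 3.)

3


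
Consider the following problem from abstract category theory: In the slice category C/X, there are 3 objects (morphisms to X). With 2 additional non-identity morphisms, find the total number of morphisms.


In the slice category C/X, objects are morphisms to X.
Identity morphisms: 3 (one per object of C/X).
Non-identity morphisms: 2.
Total = 3 + 2 = 5

5


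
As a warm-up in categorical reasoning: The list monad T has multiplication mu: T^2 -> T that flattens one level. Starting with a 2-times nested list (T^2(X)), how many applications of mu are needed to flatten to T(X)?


Each application of mu: T^2 -> T removes one layer of nesting.
Starting at depth 2 (i.e., T^2(X)), we need to reach T(X).
Number of mu applications = 2 - 1 = 1

1


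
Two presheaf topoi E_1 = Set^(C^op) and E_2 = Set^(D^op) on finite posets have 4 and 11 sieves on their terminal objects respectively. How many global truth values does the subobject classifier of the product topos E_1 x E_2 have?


In a product of presheaf topoi E_1 x E_2, the subobject classifier
is Omega = Omega_1 x Omega_2 (componentwise), so
|Omega(top)| = |Omega_1(top_1)| * |Omega_2(top_2)|.
= 4 * 11 = 44.

44


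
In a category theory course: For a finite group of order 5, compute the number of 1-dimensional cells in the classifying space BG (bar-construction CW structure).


In the bar-construction CW model of BG, the n-cells are indexed by
n-tuples [g_1|...|g_n] of non-identity elements of G (degenerate
simplices with some g_i = e do not contribute cells), so there are
(|G| - 1)^n n-cells.
For dim = 1 with |G| = 5:
cells = (5 - 1)^1 = 4^1 = 4

4


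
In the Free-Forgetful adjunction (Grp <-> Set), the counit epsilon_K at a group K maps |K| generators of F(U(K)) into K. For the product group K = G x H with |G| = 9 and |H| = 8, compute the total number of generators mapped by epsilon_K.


The counit epsilon_K: F(U(K)) -> K of the Free-Forgetful adjunction
maps |K| generators of F(U(K)) into K. For K = G x H (the product group),
|G x H| = |G| * |H|.
Total generators mapped = 9 * 8 = 72.

72


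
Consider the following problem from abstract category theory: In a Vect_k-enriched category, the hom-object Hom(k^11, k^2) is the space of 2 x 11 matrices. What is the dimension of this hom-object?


In Vect-enriched categories, Hom(k^n, k^m) is the space of m x n matrices.
dim(Hom(k^11, k^2)) = 2 * 11 = 22

22


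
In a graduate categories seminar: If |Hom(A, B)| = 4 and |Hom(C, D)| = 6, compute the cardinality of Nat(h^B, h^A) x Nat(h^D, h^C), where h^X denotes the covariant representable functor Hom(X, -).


By the Yoneda lemma, Nat(h^B, h^A) is isomorphic to Hom(A, B),
so |Nat(h^B, h^A)| = |Hom(A, B)| and |Nat(h^D, h^C)| = |Hom(C, D)|.
|Hom(A, B)| = 4, |Hom(C, D)| = 6.
|Nat(h^B, h^A) x Nat(h^D, h^C)| = 4 * 6 = 24

24


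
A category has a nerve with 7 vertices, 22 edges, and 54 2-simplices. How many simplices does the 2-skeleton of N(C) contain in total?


The 2-skeleton of the nerve N(C) consists of simplices in dimensions 0, 1, 2:
  |N(C)_0| = 7 (objects)
  |N(C)_1| = 22 (morphisms)
  |N(C)_2| = 54 (composable pairs)
Total = 7 + 22 + 54 = 83

83


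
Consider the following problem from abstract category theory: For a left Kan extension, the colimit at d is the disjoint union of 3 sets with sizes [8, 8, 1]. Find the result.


Pointwise, the left Kan extension (Lan_F H)(d) is the colimit, indexed
by the comma category (F downarrow d), of H composed with the
projection (F downarrow d) -> C. Here that colimit is given
as a coproduct (disjoint union) of sets, so its cardinality is the
sum of the sizes of the summands.
Coproduct of sets with sizes: 8 + 8 + 1
= 17

17


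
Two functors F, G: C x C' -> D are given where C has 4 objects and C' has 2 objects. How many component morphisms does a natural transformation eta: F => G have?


A natural transformation eta: F => G assigns one component morphism per
object of the domain category.
The domain is the product category C x C', so
|Ob(C x C')| = |Ob(C)| * |Ob(C')| = 4 * 2 = 8.
Therefore eta has 8 component morphisms.

8


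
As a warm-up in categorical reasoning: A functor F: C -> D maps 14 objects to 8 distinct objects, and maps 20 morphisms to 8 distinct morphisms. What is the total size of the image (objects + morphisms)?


The image of F consists of distinct objects and distinct morphisms.
|Im(F)| on objects = 8
|Im(F)| on morphisms = 8
Total image cardinality = 8 + 8 = 16

16


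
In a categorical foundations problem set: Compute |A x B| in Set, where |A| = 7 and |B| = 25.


In Set, the product A x B is the Cartesian product.
By the universal property, |A x B| = |A| * |B|.
|A x B| = 7 * 25 = 175

175


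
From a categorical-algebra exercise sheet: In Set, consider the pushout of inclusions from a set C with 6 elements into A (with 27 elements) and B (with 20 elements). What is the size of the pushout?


The pushout A +_C B identifies the images of C in A and B.
|A +_C B| = |A| + |B| - |C| (for injections).
= 27 + 20 - 6 = 41

41


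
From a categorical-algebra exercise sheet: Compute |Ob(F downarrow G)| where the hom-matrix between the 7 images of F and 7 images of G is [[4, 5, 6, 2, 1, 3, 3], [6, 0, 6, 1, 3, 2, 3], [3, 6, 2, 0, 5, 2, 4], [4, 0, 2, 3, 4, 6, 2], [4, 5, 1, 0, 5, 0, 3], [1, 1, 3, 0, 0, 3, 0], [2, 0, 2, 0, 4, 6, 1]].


Objects of (F downarrow G) are triples (a, b, h: F(a)->G(b)).
The count equals the sum of all entries in the hom-matrix.
sum(row 0) = 24
sum(row 1) = 21
sum(row 2) = 22
sum(row 3) = 21
sum(row 4) = 18
sum(row 5) = 8
sum(row 6) = 15
Grand total = 129

129


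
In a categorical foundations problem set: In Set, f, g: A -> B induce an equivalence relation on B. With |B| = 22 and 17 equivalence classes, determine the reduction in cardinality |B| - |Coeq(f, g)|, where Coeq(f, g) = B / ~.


The coequalizer Coeq(f, g) = B / ~ has one element per equivalence class.
|B| = 22, |Coeq(f, g)| = 17.
|B| - |Coeq(f, g)| = 22 - 17 = 5.

5


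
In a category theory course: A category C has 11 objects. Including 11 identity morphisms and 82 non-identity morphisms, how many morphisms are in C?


Each object has an identity morphism, giving 11 identities.
Adding the 82 non-identity morphisms:
Total = 11 + 82 = 93

93


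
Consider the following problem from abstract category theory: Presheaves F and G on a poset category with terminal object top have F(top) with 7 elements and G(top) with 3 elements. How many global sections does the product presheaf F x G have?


Global sections of a presheaf on a poset with terminal top satisfy
Gamma(H) ~ H(top). Presheaves admit pointwise products, so
(F x G)(top) = F(top) x G(top) (Cartesian product).
|Gamma(F x G)| = |F(top)| * |G(top)| = 7 * 3 = 21.

21


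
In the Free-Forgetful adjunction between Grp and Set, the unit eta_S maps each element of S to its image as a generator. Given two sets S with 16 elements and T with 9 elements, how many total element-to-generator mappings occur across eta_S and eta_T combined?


The unit eta_X: X -> U(F(X)) of the Free-Forgetful adjunction
maps each element of X to a generator of F(X). For X = S + T (disjoint
union in Set), |S + T| = |S| + |T|.
Total mappings = 16 + 9 = 25.

25


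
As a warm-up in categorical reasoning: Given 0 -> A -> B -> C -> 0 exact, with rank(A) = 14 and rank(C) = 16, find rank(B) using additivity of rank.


For a short exact sequence 0 -> A -> B -> C -> 0,
rank is additive: rank(B) = rank(A) + rank(C).
rank(B) = 14 + 16 = 30

30


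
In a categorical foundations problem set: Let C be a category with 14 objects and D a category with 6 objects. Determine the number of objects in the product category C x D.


The product category C x D has objects that are pairs (c, d).
Number of pairs = |Ob(C)| * |Ob(D)| = 14 * 6 = 84

84


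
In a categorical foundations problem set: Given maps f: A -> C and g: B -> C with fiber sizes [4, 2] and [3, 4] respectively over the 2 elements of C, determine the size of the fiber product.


The pullback A x_C B consists of pairs (a, b) with f(a) = g(b).
For each element c in C, the fiber product has |f^-1(c)| * |g^-1(c)| elements.
Summing over C: 4 * 3 + 2 * 4
= 12 + 8 = 20

20


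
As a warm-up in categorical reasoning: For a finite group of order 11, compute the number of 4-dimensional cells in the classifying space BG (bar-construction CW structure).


In the bar-construction CW model of BG, the n-cells are indexed by
n-tuples [g_1|...|g_n] of non-identity elements of G (degenerate
simplices with some g_i = e do not contribute cells), so there are
(|G| - 1)^n n-cells.
For dim = 4 with |G| = 11:
cells = (11 - 1)^4 = 10^4 = 10000

10000


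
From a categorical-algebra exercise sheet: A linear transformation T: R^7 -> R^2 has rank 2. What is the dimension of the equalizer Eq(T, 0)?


The equalizer of f and the zero map is ker(f).
By the rank-nullity theorem: dim(ker(f)) = dim(domain) - rank(f).
dim(ker(f)) = 7 - 2 = 5

5


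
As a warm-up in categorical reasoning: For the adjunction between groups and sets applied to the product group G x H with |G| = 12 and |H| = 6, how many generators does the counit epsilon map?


The counit epsilon_K: F(U(K)) -> K of the Free-Forgetful adjunction
maps |K| generators of F(U(K)) into K. For K = G x H (the product group),
|G x H| = |G| * |H|.
Total generators mapped = 12 * 6 = 72.

72


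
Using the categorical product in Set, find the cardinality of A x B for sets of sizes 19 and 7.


In Set, the product A x B is the Cartesian product.
By the universal property, |A x B| = |A| * |B|.
|A x B| = 19 * 7 = 133

133


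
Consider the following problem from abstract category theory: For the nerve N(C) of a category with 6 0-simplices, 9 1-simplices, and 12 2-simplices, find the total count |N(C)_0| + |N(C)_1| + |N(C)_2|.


The 2-skeleton of the nerve N(C) consists of simplices in dimensions 0, 1, 2:
  |N(C)_0| = 6 (objects)
  |N(C)_1| = 9 (morphisms)
  |N(C)_2| = 12 (composable pairs)
Total = 6 + 9 + 12 = 27

27


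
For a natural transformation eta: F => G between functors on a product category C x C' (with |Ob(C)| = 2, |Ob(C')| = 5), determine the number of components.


A natural transformation eta: F => G assigns one component morphism per
object of the domain category.
The domain is the product category C x C', so
|Ob(C x C')| = |Ob(C)| * |Ob(C')| = 2 * 5 = 10.
Therefore eta has 10 component morphisms.

10


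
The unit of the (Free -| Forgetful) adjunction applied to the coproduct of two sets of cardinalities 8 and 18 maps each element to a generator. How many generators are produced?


The unit eta_X: X -> U(F(X)) of the Free-Forgetful adjunction
maps each element of X to a generator of F(X). For X = S + T (disjoint
union in Set), |S + T| = |S| + |T|.
Total mappings = 8 + 18 = 26.

26


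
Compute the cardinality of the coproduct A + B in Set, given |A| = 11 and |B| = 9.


In Set, the coproduct A + B is the disjoint union.
|A + B| = |A| + |B| = 11 + 9 = 20

20


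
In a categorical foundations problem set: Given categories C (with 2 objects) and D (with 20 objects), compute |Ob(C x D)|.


The product category C x D has objects that are pairs (c, d).
Number of pairs = |Ob(C)| * |Ob(D)| = 2 * 20 = 40

40


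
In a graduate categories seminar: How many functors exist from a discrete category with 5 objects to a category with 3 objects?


A functor from a discrete category C to D is determined by
where each object maps. Each of the 5 objects of C can map
to any of the 3 objects of D independently.
Number of functors = 3^5 = 243

243


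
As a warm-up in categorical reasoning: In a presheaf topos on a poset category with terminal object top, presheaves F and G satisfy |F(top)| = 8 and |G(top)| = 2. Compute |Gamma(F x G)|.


Global sections of a presheaf on a poset with terminal top satisfy
Gamma(H) ~ H(top). Presheaves admit pointwise products, so
(F x G)(top) = F(top) x G(top) (Cartesian product).
|Gamma(F x G)| = |F(top)| * |G(top)| = 8 * 2 = 16.

16


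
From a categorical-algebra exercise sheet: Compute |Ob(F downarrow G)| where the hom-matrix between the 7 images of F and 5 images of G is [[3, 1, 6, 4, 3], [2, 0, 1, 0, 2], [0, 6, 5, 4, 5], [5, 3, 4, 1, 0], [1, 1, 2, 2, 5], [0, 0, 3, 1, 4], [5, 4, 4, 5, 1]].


Objects of (F downarrow G) are triples (a, b, h: F(a)->G(b)).
The count equals the sum of all entries in the hom-matrix.
sum(row 0) = 17
sum(row 1) = 5
sum(row 2) = 20
sum(row 3) = 13
sum(row 4) = 11
sum(row 5) = 8
sum(row 6) = 19
Grand total = 93

93


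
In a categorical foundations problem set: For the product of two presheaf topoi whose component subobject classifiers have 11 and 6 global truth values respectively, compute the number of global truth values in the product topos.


In a product of presheaf topoi E_1 x E_2, the subobject classifier
is Omega = Omega_1 x Omega_2 (componentwise), so
|Omega(top)| = |Omega_1(top_1)| * |Omega_2(top_2)|.
= 11 * 6 = 66.

66


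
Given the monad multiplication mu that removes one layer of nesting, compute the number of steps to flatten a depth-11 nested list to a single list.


Each application of mu: T^2 -> T removes one layer of nesting.
Starting at depth 11 (i.e., T^11(X)), we need to reach T(X).
Number of mu applications = 11 - 1 = 10

10


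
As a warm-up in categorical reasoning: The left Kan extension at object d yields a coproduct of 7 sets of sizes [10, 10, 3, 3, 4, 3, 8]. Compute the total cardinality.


Pointwise, the left Kan extension (Lan_F H)(d) is the colimit, indexed
by the comma category (F downarrow d), of H composed with the
projection (F downarrow d) -> C. Here that colimit is given
as a coproduct (disjoint union) of sets, so its cardinality is the
sum of the sizes of the summands.
Coproduct of sets with sizes: 10 + 10 + 3 + 3 + 4 + 3 + 8
= 41

41


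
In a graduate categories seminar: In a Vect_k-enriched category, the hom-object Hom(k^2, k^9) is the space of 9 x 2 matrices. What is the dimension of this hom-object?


In Vect-enriched categories, Hom(k^n, k^m) is the space of m x n matrices.
dim(Hom(k^2, k^9)) = 9 * 2 = 18

18


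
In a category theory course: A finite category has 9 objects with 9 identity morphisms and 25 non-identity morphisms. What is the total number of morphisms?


Each object has an identity morphism, giving 9 identities.
Adding the 25 non-identity morphisms:
Total = 9 + 25 = 34

34


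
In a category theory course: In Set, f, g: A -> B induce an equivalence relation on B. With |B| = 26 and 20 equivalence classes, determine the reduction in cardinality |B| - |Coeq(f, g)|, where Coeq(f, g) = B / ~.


The coequalizer Coeq(f, g) = B / ~ has one element per equivalence class.
|B| = 26, |Coeq(f, g)| = 20.
|B| - |Coeq(f, g)| = 26 - 20 = 6.

6


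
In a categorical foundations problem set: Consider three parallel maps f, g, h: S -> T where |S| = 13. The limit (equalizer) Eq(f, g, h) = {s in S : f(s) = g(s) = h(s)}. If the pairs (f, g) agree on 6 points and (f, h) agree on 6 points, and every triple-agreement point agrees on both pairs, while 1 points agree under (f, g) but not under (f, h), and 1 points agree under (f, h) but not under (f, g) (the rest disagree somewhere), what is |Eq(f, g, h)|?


Eq(f, g, h) is the triple-agreement set: points in S where all three
maps take the same value. Using inclusion-exclusion on the pairwise data:
Pair (f, g) agrees on 6 points; pair (f, h) on 6 points.
Points agreeing under (f, g) but not (f, h) = 1; under (f, h) but not (f, g) = 1.
Triple-agreement = agreement-in-(f, g) minus points that agree under (f, g) but not (f, h):
|Eq(f, g, h)| = 6 - 1 = 5
(cross-check via (f, h): 6 - 1 = 5.)

5


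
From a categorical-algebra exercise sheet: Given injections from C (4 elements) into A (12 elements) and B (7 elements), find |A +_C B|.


The pushout A +_C B identifies the images of C in A and B.
|A +_C B| = |A| + |B| - |C| (for injections).
= 12 + 7 - 4 = 15

15


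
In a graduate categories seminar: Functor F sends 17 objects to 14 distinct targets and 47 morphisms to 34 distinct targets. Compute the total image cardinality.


The image of F consists of distinct objects and distinct morphisms.
|Im(F)| on objects = 14
|Im(F)| on morphisms = 34
Total image cardinality = 14 + 34 = 48

48


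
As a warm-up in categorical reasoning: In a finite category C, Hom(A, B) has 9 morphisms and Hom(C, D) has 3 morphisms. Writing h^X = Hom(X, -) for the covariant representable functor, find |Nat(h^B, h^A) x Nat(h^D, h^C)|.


By the Yoneda lemma, Nat(h^B, h^A) is isomorphic to Hom(A, B),
so |Nat(h^B, h^A)| = |Hom(A, B)| and |Nat(h^D, h^C)| = |Hom(C, D)|.
|Hom(A, B)| = 9, |Hom(C, D)| = 3.
|Nat(h^B, h^A) x Nat(h^D, h^C)| = 9 * 3 = 27

27


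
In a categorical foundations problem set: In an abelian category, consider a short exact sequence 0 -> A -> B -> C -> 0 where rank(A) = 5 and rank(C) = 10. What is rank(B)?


For a short exact sequence 0 -> A -> B -> C -> 0,
rank is additive: rank(B) = rank(A) + rank(C).
rank(B) = 5 + 10 = 15

15
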